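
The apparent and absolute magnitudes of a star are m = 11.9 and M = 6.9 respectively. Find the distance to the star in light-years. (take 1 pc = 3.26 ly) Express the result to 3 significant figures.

Distance modulus: m − M = 11.9 − (6.9) = 5.000
m − M = 5 log₁₀ d − 5
log₁₀ d = (m − M)/5 + 1 = 2.0000
d = 10^2.0000 = 100.0 pc
= 326.0 ly

d ≈ 326 ly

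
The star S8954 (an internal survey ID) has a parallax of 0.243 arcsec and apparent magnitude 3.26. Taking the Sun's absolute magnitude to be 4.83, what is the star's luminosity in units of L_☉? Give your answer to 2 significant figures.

L/L_☉ ≈ 0.72

d = 1/p = 1/0.243″ = 4.115 pc
M = m − 5 log₁₀ d + 5 = 3.26 − 5·0.6144 + 5 = 5.188
M − M_☉ = 5.188 − 4.83 = 0.358
L/L_☉ = 10^(−0.4 × 0.358) = 0.7191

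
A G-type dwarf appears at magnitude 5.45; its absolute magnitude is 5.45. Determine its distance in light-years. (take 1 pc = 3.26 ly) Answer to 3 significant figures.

μ = m − M = 0.000
m − M = 5 log₁₀ d − 5
log₁₀ d = (m − M)/5 + 1 = 1.0000
d = 10^1.0000 = 10.00 pc
= 32.60 ly

d ≈ 32.6 ly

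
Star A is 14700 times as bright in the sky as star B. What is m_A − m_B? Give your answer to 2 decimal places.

m_A − m_B ≈ -10.42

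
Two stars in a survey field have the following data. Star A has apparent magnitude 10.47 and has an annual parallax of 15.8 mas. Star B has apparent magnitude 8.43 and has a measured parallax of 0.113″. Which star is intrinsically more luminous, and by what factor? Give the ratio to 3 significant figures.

Star A: p = 15.8 mas = 0.0158″ → d = 1/p = 63.29 pc
Star A: M = m − 5 log₁₀ d + 5 = 10.47 − 5·1.8013 + 5 = 6.463
Star B: d = 1/p = 1/0.113″ = 8.850 pc
Star B: M = m − 5 log₁₀ d + 5 = 8.43 − 5·0.9469 + 5 = 8.695
ΔM = M_A − M_B = 6.463 − (8.695) = -2.232; smaller M is more luminous → Star A.
L ratio = 10^(0.4 |ΔM|) = 10^0.893 = 7.813

Star A is more luminous, by a factor of 7.81.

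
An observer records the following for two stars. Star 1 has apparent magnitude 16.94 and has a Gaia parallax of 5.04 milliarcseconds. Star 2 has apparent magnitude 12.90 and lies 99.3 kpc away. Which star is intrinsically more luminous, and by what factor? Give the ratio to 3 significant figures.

Star 1: p = 5.04 mas = 5.04×10^-3″ → d = 1/p = 198.4 pc
Star 1: M = m − 5 log₁₀ d + 5 = 16.94 − 5·2.2976 + 5 = 10.452
Star 2: d = 99.3 kpc = 99300 pc
Star 2: M = m − 5 log₁₀ d + 5 = 12.90 − 5·4.9969 + 5 = -7.085
ΔM = M_1 − M_2 = 10.452 − (-7.085) = 17.537; smaller M is more luminous → Star 2.
L ratio = 10^(0.4 |ΔM|) = 10^7.015 = 1.035×10^7

Star 2 is more luminous, by a factor of 1.03×10^7.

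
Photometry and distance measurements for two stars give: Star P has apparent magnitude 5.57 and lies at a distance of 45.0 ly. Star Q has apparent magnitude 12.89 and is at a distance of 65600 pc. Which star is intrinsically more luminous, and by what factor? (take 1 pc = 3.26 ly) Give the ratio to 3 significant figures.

Star P: d = 45.0 ly / 3.26 = 13.80 pc
Star P: M = m − 5 log₁₀ d + 5 = 5.57 − 5·1.1400 + 5 = 4.870
Star Q: M = m − 5 log₁₀ d + 5 = 12.89 − 5·4.8169 + 5 = -6.195
ΔM = M_P − M_Q = 4.870 − (-6.195) = 11.065; smaller M is more luminous → Star Q.
L ratio = 10^(0.4 |ΔM|) = 10^4.426 = 26660

Star Q is more luminous, by a factor of 26700.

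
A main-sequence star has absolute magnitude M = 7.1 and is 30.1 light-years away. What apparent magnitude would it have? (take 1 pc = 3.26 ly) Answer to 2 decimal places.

d = 30.1 ly / 3.26 = 9.233 pc
m = M + 5 log₁₀ d − 5 = 7.1 + 5·0.9653 − 5 = 6.927

m ≈ 6.93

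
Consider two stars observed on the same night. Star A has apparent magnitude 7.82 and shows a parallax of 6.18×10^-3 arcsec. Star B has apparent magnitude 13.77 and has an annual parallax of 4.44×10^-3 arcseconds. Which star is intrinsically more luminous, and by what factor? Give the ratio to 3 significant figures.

Star A: d = 1/p = 1/6.18×10^-3″ = 161.8 pc
Star A: M = m − 5 log₁₀ d + 5 = 7.82 − 5·2.2090 + 5 = 1.775
Star B: d = 1/p = 1/4.44×10^-3″ = 225.2 pc
Star B: M = m − 5 log₁₀ d + 5 = 13.77 − 5·2.3526 + 5 = 7.007
ΔM = M_A − M_B = 1.775 − (7.007) = -5.232; smaller M is more luminous → Star A.
L ratio = 10^(0.4 |ΔM|) = 10^2.093 = 123.8

Star A is more luminous, by a factor of 124.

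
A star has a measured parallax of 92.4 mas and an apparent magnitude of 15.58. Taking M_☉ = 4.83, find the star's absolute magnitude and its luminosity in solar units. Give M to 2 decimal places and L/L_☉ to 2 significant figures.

d = 1/p = 1000/92.4 mas = 10.82 pc
M = m − 5 log₁₀ d + 5 = 15.58 − 5·1.0343 + 5 = 15.408
M − M_☉ = 15.408 − 4.83 = 10.578
L/L_☉ = 10^(−0.4 × 10.578) = 5.870×10^-5

M ≈ 15.41; L/L_☉ ≈ 5.9×10^-5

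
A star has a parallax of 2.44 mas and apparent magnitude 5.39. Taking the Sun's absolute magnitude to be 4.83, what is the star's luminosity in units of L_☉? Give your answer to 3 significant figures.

d = 1/p = 1000/2.44 mas = 409.8 pc
M = m − 5 log₁₀ d + 5 = 5.39 − 5·2.6126 + 5 = -2.673
M − M_☉ = -2.673 − 4.83 = -7.503
L/L_☉ = 10^(−0.4 × -7.503) = 1003

L/L_☉ ≈ 1000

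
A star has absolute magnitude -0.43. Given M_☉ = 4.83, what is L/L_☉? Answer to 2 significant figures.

L/L_☉ ≈ 130

M − M_☉ = -0.43 − 4.83 = -5.260
L/L_☉ = 10^(−0.4 (M − M_☉)) = 10^2.104 = 127.1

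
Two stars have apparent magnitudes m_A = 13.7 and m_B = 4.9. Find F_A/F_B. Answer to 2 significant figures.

Δm = 13.7 − (4.9) = 8.8
Flux ratio = 10^(−0.4 Δm) = 10^(−0.4 × 8.8) = 10^-3.520 = 3.020×10^-4

F_A/F_B ≈ 3.0×10^-4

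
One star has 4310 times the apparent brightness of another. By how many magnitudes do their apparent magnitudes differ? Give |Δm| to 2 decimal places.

Pogson: Δm = −2.5 log₁₀(ratio) = −2.5 log₁₀(4310) = −2.5 × 3.6345 = -9.086

|Δm| ≈ 9.09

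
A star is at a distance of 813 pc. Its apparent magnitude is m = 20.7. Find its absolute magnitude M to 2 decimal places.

5 log₁₀(d/10 pc) = 5 log₁₀(813.0) − 5 = 9.550
M = m − 5 log₁₀(d/10) = 20.7 − 9.550 = 11.150

M ≈ 11.15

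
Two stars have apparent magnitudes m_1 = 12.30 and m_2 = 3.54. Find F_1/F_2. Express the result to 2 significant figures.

Δm = 12.30 − (3.54) = 8.76
Flux ratio = 10^(−0.4 Δm) = 10^(−0.4 × 8.76) = 10^-3.504 = 3.133×10^-4

F_1/F_2 ≈ 3.1×10^-4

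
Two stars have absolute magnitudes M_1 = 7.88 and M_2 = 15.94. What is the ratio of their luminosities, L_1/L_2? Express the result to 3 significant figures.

ΔM = M_1 − M_2 = -8.06
L_1/L_2 = 10^(−0.4 ΔM) = 10^3.224 = 1675

L_1/L_2 ≈ 1670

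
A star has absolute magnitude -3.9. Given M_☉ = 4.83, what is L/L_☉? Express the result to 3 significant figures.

M − M_☉ = -3.9 − 4.83 = -8.730
L/L_☉ = 10^(−0.4 (M − M_☉)) = 10^3.492 = 3105

L/L_☉ ≈ 3100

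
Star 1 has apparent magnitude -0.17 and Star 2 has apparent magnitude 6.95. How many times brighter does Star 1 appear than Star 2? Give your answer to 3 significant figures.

705

Magnitude difference = -7.12
Flux ratio = 10^(−0.4 Δm) = 10^(−0.4 × -7.12) = 10^2.848 = 704.7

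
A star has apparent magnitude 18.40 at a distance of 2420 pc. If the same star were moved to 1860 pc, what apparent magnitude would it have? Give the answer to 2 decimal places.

m ≈ 17.83

Flux ∝ 1/d², so Δm = 5 log₁₀(d₂/d₁) = 5 log₁₀(1860/2420) = -0.572
m₂ = m₁ + Δm = 18.40 + (-0.572) = 17.828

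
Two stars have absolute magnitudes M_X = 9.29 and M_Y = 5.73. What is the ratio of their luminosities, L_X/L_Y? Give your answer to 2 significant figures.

L_X/L_Y ≈ 0.038

ΔM = M_X − M_Y = 3.56
L_X/L_Y = 10^(−0.4 ΔM) = 10^-1.424 = 0.03767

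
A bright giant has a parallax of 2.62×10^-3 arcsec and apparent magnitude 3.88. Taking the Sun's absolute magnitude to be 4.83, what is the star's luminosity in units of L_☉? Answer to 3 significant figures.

d = 1/p = 1/2.62×10^-3″ = 381.7 pc
M = m − 5 log₁₀ d + 5 = 3.88 − 5·2.5817 + 5 = -4.028
M − M_☉ = -4.028 − 4.83 = -8.858
L/L_☉ = 10^(−0.4 × -8.858) = 3495

L/L_☉ ≈ 3490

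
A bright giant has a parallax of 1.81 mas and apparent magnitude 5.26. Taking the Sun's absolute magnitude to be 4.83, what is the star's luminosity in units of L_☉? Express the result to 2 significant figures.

d = 1/p = 1000/1.81 mas = 552.5 pc
M = m − 5 log₁₀ d + 5 = 5.26 − 5·2.7423 + 5 = -3.452
M − M_☉ = -3.452 − 4.83 = -8.282
L/L_☉ = 10^(−0.4 × -8.282) = 2054

L/L_☉ ≈ 2100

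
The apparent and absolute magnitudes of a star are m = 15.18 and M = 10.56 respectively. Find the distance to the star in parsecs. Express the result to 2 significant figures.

μ = m − M = 4.620
m − M = 5 log₁₀ d − 5
log₁₀ d = (m − M)/5 + 1 = 1.9240
d = 10^1.9240 = 83.95 pc

d ≈ 84 pc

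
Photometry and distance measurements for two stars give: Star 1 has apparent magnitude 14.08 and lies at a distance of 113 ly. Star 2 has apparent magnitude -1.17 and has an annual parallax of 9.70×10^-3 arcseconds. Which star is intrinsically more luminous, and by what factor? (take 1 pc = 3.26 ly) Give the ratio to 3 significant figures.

Star 1: d = 113 ly / 3.26 = 34.66 pc
Star 1: M = m − 5 log₁₀ d + 5 = 14.08 − 5·1.5399 + 5 = 11.381
Star 2: d = 1/p = 1/9.70×10^-3″ = 103.1 pc
Star 2: M = m − 5 log₁₀ d + 5 = -1.17 − 5·2.0132 + 5 = -6.236
ΔM = M_1 − M_2 = 11.381 − (-6.236) = 17.617; smaller M is more luminous → Star 2.
L ratio = 10^(0.4 |ΔM|) = 10^7.047 = 1.114×10^7

Star 2 is more luminous, by a factor of 1.11×10^7.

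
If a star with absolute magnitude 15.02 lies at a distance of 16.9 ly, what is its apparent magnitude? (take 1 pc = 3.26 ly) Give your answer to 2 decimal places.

m ≈ 13.59

d = 16.9 ly / 3.26 = 5.184 pc
m = M + 5 log₁₀ d − 5 = 15.02 + 5·0.7147 − 5 = 13.593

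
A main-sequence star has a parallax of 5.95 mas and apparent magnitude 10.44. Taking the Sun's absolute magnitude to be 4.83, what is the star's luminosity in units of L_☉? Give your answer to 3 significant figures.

L/L_☉ ≈ 1.61

d = 1/p = 1000/5.95 mas = 168.1 pc
M = m − 5 log₁₀ d + 5 = 10.44 − 5·2.2255 + 5 = 4.313
M − M_☉ = 4.313 − 4.83 = -0.517
L/L_☉ = 10^(−0.4 × -0.517) = 1.611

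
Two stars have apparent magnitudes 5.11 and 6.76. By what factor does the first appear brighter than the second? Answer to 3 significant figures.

4.57

Δm = 5.11 − (6.76) = -1.65
Flux ratio = 10^(−0.4 Δm) = 10^(−0.4 × -1.65) = 10^0.660 = 4.571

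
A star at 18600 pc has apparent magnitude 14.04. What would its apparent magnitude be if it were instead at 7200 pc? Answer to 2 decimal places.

Flux ∝ 1/d², so Δm = 5 log₁₀(d₂/d₁) = 5 log₁₀(7200/18600) = -2.061
m₂ = m₁ + Δm = 14.04 + (-2.061) = 11.979

m ≈ 11.98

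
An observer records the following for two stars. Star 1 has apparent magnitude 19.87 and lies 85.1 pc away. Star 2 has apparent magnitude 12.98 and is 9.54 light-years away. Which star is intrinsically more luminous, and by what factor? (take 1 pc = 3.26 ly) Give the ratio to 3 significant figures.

Star 1 is more luminous, by a factor of 1.48.

Star 1: M = m − 5 log₁₀ d + 5 = 19.87 − 5·1.9299 + 5 = 15.220
Star 2: d = 9.54 ly / 3.26 = 2.926 pc
Star 2: M = m − 5 log₁₀ d + 5 = 12.98 − 5·0.4663 + 5 = 15.648
ΔM = M_1 − M_2 = 15.220 − (15.648) = -0.428; smaller M is more luminous → Star 1.
L ratio = 10^(0.4 |ΔM|) = 10^0.171 = 1.483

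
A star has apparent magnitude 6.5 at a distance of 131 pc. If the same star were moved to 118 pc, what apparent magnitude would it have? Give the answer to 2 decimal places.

m ≈ 6.27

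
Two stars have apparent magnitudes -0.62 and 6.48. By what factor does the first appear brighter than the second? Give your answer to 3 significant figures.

692

Magnitude difference = -7.10
Flux ratio = 10^(−0.4 Δm) = 10^(−0.4 × -7.10) = 10^2.840 = 691.8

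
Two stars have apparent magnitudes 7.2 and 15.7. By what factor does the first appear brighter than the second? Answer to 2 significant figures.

Magnitude difference = -8.5
Flux ratio = 10^(−0.4 Δm) = 10^(−0.4 × -8.5) = 10^3.400 = 2512

2500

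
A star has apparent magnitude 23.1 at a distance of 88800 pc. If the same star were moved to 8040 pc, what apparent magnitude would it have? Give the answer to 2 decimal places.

m ≈ 17.88

Flux ∝ 1/d², so Δm = 5 log₁₀(d₂/d₁) = 5 log₁₀(8040/88800) = -5.216
m₂ = m₁ + Δm = 23.1 + (-5.216) = 17.884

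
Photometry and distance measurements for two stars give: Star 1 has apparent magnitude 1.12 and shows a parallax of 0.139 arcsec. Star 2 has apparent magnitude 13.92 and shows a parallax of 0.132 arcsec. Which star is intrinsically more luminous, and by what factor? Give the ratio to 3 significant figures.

Star 1 is more luminous, by a factor of 119000.

Star 1: d = 1/p = 1/0.139″ = 7.194 pc
Star 1: M = m − 5 log₁₀ d + 5 = 1.12 − 5·0.8570 + 5 = 1.835
Star 2: d = 1/p = 1/0.132″ = 7.576 pc
Star 2: M = m − 5 log₁₀ d + 5 = 13.92 − 5·0.8794 + 5 = 14.523
ΔM = M_1 − M_2 = 1.835 − (14.523) = -12.688; smaller M is more luminous → Star 1.
L ratio = 10^(0.4 |ΔM|) = 10^5.075 = 118900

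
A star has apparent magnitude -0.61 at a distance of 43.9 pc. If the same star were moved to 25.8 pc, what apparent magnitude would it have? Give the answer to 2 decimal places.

m ≈ -1.76

Flux ∝ 1/d², so Δm = 5 log₁₀(d₂/d₁) = 5 log₁₀(25.8/43.9) = -1.154
m₂ = m₁ + Δm = -0.61 + (-1.154) = -1.764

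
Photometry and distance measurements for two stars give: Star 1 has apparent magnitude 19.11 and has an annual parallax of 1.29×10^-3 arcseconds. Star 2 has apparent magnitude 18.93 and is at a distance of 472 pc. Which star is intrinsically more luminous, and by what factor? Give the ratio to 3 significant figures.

Star 1: d = 1/p = 1/1.29×10^-3″ = 775.2 pc
Star 1: M = m − 5 log₁₀ d + 5 = 19.11 − 5·2.8894 + 5 = 9.663
Star 2: M = m − 5 log₁₀ d + 5 = 18.93 − 5·2.6739 + 5 = 10.560
ΔM = M_1 − M_2 = 9.663 − (10.560) = -0.897; smaller M is more luminous → Star 1.
L ratio = 10^(0.4 |ΔM|) = 10^0.359 = 2.285

Star 1 is more luminous, by a factor of 2.29.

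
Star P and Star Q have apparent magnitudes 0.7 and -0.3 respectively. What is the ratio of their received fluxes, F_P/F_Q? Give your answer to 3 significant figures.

F_P/F_Q ≈ 0.398

Δm = 0.7 − (-0.3) = 1.0
Flux ratio = 10^(−0.4 Δm) = 10^(−0.4 × 1.0) = 10^-0.400 = 0.3981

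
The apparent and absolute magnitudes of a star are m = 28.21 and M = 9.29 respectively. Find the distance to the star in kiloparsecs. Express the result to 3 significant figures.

Distance modulus: m − M = 28.21 − (9.29) = 18.920
m − M = 5 log₁₀ d − 5
log₁₀ d = (m − M)/5 + 1 = 4.7840
d = 10^4.7840 = 60810 pc
= 60.81 kpc

d ≈ 60.8 kpc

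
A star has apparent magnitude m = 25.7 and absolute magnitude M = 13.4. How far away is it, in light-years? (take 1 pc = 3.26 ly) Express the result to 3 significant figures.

d ≈ 9400 ly

μ = m − M = 12.300
m − M = 5 log₁₀ d − 5
log₁₀ d = (m − M)/5 + 1 = 3.4600
d = 10^3.4600 = 2884 pc
= 9402 ly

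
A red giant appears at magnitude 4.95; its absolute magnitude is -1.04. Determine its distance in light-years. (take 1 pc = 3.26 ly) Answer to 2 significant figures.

d ≈ 510 ly

Distance modulus: m − M = 4.95 − (-1.04) = 5.990
m − M = 5 log₁₀ d − 5
log₁₀ d = (m − M)/5 + 1 = 2.1980
d = 10^2.1980 = 157.8 pc
= 514.3 ly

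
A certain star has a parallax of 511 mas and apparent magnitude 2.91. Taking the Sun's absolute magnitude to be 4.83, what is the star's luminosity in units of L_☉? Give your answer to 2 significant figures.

L/L_☉ ≈ 0.22

d = 1/p = 1000/511 mas = 1.957 pc
M = m − 5 log₁₀ d + 5 = 2.91 − 5·0.2916 + 5 = 6.452
M − M_☉ = 6.452 − 4.83 = 1.622
L/L_☉ = 10^(−0.4 × 1.622) = 0.2245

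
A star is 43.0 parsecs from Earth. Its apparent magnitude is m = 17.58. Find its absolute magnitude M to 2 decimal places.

M ≈ 14.41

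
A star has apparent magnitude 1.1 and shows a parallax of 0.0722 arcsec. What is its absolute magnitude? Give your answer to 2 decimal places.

M ≈ 0.39

d = 1/p = 1/0.0722″ = 13.85 pc
5 log₁₀(d/10 pc) = 5 log₁₀(13.85) − 5 = 0.707
M = m − 5 log₁₀(d/10) = 1.1 − 0.707 = 0.393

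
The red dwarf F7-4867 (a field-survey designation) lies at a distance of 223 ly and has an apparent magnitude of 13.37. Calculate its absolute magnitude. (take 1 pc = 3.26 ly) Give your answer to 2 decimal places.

d = 223 ly / 3.26 = 68.40 pc
5 log₁₀(d/10 pc) = 5 log₁₀(68.40) − 5 = 4.175
M = m − 5 log₁₀(d/10) = 13.37 − 4.175 = 9.195

M ≈ 9.19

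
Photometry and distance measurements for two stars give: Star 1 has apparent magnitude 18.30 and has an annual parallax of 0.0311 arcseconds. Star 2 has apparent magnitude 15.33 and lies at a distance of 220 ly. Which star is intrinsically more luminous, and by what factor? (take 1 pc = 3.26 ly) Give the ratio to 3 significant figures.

Star 2 is more luminous, by a factor of 67.9.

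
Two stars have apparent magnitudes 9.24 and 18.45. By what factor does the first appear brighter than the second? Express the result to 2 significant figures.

Magnitude difference = -9.21
Flux ratio = 10^(−0.4 Δm) = 10^(−0.4 × -9.21) = 10^3.684 = 4831

4800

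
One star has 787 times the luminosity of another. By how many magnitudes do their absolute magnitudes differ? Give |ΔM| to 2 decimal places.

Pogson: ΔM = −2.5 log₁₀(ratio) = −2.5 log₁₀(787) = −2.5 × 2.8960 = -7.240

|ΔM| ≈ 7.24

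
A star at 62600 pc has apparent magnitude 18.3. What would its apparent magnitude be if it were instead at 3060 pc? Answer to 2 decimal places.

m ≈ 11.75

Flux ∝ 1/d², so Δm = 5 log₁₀(d₂/d₁) = 5 log₁₀(3060/62600) = -6.554
m₂ = m₁ + Δm = 18.3 + (-6.554) = 11.746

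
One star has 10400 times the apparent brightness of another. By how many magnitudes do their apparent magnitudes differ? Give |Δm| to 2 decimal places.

|Δm| ≈ 10.04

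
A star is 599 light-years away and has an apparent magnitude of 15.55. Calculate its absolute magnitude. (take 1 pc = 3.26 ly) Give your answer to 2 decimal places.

M ≈ 9.23

d = 599 ly / 3.26 = 183.7 pc
5 log₁₀(d/10 pc) = 5 log₁₀(183.7) − 5 = 6.321
M = m − 5 log₁₀(d/10) = 15.55 − 6.321 = 9.229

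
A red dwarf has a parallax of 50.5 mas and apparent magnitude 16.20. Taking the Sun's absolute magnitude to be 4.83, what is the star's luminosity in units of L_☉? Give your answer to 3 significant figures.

d = 1/p = 1000/50.5 mas = 19.80 pc
M = m − 5 log₁₀ d + 5 = 16.20 − 5·1.2967 + 5 = 14.716
M − M_☉ = 14.716 − 4.83 = 9.886
L/L_☉ = 10^(−0.4 × 9.886) = 1.110×10^-4

L/L_☉ ≈ 1.11×10^-4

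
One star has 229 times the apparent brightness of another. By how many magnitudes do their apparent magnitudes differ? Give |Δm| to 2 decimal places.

|Δm| ≈ 5.90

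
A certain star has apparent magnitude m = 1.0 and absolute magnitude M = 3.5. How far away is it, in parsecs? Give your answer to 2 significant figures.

d ≈ 3.2 pc

Distance modulus: m − M = 1.0 − (3.5) = -2.500
m − M = 5 log₁₀ d − 5
log₁₀ d = (m − M)/5 + 1 = 0.5000
d = 10^0.5000 = 3.162 pc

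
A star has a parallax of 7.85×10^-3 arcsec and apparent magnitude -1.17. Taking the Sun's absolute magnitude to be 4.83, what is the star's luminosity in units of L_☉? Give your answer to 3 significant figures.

d = 1/p = 1/7.85×10^-3″ = 127.4 pc
M = m − 5 log₁₀ d + 5 = -1.17 − 5·2.1051 + 5 = -6.696
M − M_☉ = -6.696 − 4.83 = -11.526
L/L_☉ = 10^(−0.4 × -11.526) = 40760

L/L_☉ ≈ 40800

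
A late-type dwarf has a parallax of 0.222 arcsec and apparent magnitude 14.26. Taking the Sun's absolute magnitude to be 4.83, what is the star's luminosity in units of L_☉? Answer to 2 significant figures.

L/L_☉ ≈ 3.4×10^-5

d = 1/p = 1/0.222″ = 4.505 pc
M = m − 5 log₁₀ d + 5 = 14.26 − 5·0.6536 + 5 = 15.992
M − M_☉ = 15.992 − 4.83 = 11.162
L/L_☉ = 10^(−0.4 × 11.162) = 3.430×10^-5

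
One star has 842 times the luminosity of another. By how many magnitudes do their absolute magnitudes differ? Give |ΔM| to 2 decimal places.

|ΔM| ≈ 7.31

Pogson: ΔM = −2.5 log₁₀(ratio) = −2.5 log₁₀(842) = −2.5 × 2.9253 = -7.313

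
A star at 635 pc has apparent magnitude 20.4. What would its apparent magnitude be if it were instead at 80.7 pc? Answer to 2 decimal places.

m ≈ 15.92

Flux ∝ 1/d², so Δm = 5 log₁₀(d₂/d₁) = 5 log₁₀(80.7/635) = -4.480
m₂ = m₁ + Δm = 20.4 + (-4.480) = 15.920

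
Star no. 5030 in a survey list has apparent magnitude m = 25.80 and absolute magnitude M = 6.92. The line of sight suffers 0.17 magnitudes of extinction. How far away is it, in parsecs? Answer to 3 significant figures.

d ≈ 55200 pc

m − M = 5 log₁₀(d/10 pc) + A  ⇒  25.80 − (6.92) − 0.17 = 5 log₁₀(d/10)
18.710 = 5 log₁₀(d/10)
log₁₀ d = (m − M − A)/5 + 1 = 4.7420
d = 10^4.7420 = 55210 pc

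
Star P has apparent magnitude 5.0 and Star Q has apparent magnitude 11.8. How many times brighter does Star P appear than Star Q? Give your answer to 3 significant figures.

525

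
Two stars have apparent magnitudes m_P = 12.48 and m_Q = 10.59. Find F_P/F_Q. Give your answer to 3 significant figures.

Δm = 12.48 − (10.59) = 1.89
Flux ratio = 10^(−0.4 Δm) = 10^(−0.4 × 1.89) = 10^-0.756 = 0.1754

F_P/F_Q ≈ 0.175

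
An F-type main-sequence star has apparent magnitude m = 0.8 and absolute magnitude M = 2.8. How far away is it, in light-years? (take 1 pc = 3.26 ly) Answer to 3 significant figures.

μ = m − M = -2.000
m − M = 5 log₁₀ d − 5
log₁₀ d = (m − M)/5 + 1 = 0.6000
d = 10^0.6000 = 3.981 pc
= 12.98 ly

d ≈ 13.0 ly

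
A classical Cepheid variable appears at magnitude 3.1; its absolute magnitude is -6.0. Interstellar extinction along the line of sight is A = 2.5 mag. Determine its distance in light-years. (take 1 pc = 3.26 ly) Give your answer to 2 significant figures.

m − M = 5 log₁₀(d/10 pc) + A  ⇒  3.1 − (-6.0) − 2.5 = 5 log₁₀(d/10)
6.600 = 5 log₁₀(d/10)
log₁₀ d = (m − M − A)/5 + 1 = 2.3200
d = 10^2.3200 = 208.9 pc
= 681.1 ly

d ≈ 680 ly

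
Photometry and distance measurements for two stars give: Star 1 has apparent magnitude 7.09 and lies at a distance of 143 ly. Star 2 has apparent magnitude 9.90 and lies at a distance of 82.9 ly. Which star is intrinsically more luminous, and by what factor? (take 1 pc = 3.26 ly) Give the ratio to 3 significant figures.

Star 1 is more luminous, by a factor of 39.6.

Star 1: d = 143 ly / 3.26 = 43.87 pc
Star 1: M = m − 5 log₁₀ d + 5 = 7.09 − 5·1.6421 + 5 = 3.879
Star 2: d = 82.9 ly / 3.26 = 25.43 pc
Star 2: M = m − 5 log₁₀ d + 5 = 9.90 − 5·1.4053 + 5 = 7.873
ΔM = M_1 − M_2 = 3.879 − (7.873) = -3.994; smaller M is more luminous → Star 1.
L ratio = 10^(0.4 |ΔM|) = 10^1.598 = 39.59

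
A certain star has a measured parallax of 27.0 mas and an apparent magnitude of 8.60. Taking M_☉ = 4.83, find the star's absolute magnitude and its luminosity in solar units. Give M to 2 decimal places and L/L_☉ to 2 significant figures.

d = 1/p = 1000/27.0 mas = 37.04 pc
M = m − 5 log₁₀ d + 5 = 8.60 − 5·1.5686 + 5 = 5.757
M − M_☉ = 5.757 − 4.83 = 0.927
L/L_☉ = 10^(−0.4 × 0.927) = 0.4259

M ≈ 5.76; L/L_☉ ≈ 0.43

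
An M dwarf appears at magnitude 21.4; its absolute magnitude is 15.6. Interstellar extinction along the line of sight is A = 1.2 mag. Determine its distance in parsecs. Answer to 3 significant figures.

d ≈ 83.2 pc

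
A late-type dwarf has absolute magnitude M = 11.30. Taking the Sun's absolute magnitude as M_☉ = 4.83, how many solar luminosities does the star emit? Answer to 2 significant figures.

L/L_☉ ≈ 2.6×10^-3

M − M_☉ = 11.30 − 4.83 = 6.470
L/L_☉ = 10^(−0.4 (M − M_☉)) = 10^-2.588 = 2.582×10^-3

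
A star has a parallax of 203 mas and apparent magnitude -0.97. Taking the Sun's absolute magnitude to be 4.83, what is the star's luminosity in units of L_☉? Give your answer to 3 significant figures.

L/L_☉ ≈ 50.7

d = 1/p = 1000/203 mas = 4.926 pc
M = m − 5 log₁₀ d + 5 = -0.97 − 5·0.6925 + 5 = 0.567
M − M_☉ = 0.567 − 4.83 = -4.263
L/L_☉ = 10^(−0.4 × -4.263) = 50.70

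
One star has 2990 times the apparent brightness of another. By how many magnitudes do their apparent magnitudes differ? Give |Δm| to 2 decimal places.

|Δm| ≈ 8.69

Pogson: Δm = −2.5 log₁₀(ratio) = −2.5 log₁₀(2990) = −2.5 × 3.4757 = -8.689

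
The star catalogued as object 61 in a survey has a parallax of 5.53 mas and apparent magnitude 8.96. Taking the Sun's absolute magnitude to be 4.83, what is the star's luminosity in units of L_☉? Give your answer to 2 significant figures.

L/L_☉ ≈ 7.3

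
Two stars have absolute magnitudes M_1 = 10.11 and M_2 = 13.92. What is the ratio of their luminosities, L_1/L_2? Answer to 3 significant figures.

ΔM = M_1 − M_2 = -3.81
L_1/L_2 = 10^(−0.4 ΔM) = 10^1.524 = 33.42

L_1/L_2 ≈ 33.4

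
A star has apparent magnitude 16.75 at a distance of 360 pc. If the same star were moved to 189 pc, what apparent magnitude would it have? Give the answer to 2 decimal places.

Flux ∝ 1/d², so Δm = 5 log₁₀(d₂/d₁) = 5 log₁₀(189/360) = -1.399
m₂ = m₁ + Δm = 16.75 + (-1.399) = 15.351

m ≈ 15.35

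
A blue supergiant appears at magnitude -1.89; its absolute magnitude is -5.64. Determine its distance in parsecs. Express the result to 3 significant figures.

d ≈ 56.2 pc

μ = m − M = 3.750
m − M = 5 log₁₀ d − 5
log₁₀ d = (m − M)/5 + 1 = 1.7500
d = 10^1.7500 = 56.23 pc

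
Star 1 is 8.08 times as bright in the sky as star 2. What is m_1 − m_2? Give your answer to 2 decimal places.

Pogson: Δm = −2.5 log₁₀(ratio) = −2.5 log₁₀(8.08) = −2.5 × 0.9074 = -2.269
Star 1 is brighter, so it has the smaller magnitude: the difference is negative.

m_1 − m_2 ≈ -2.27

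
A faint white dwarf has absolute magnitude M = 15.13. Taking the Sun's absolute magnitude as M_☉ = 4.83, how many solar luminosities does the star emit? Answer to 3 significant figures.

L/L_☉ ≈ 7.59×10^-5

M − M_☉ = 15.13 − 4.83 = 10.300
L/L_☉ = 10^(−0.4 (M − M_☉)) = 10^-4.120 = 7.586×10^-5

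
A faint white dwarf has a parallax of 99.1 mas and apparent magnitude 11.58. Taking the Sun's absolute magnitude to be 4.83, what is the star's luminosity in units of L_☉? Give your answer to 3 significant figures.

d = 1/p = 1000/99.1 mas = 10.09 pc
M = m − 5 log₁₀ d + 5 = 11.58 − 5·1.0039 + 5 = 11.560
M − M_☉ = 11.560 − 4.83 = 6.730
L/L_☉ = 10^(−0.4 × 6.730) = 2.032×10^-3

L/L_☉ ≈ 2.03×10^-3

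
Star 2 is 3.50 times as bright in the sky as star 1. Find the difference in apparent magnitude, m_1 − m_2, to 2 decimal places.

Pogson: Δm = −2.5 log₁₀(ratio) = −2.5 log₁₀(3.50) = −2.5 × 0.5441 = -1.360
Star 2 is brighter so has the smaller magnitude: m_1 − m_2 is positive.

m_1 − m_2 ≈ 1.36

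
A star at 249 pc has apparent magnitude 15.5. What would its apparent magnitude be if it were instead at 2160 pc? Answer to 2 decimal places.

m ≈ 20.19

Flux ∝ 1/d², so Δm = 5 log₁₀(d₂/d₁) = 5 log₁₀(2160/249) = 4.691
m₂ = m₁ + Δm = 15.5 + (4.691) = 20.191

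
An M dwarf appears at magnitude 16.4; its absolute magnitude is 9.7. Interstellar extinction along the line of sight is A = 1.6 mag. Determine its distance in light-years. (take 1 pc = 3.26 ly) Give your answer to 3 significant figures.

d ≈ 341 ly

m − M = 5 log₁₀(d/10 pc) + A  ⇒  16.4 − (9.7) − 1.6 = 5 log₁₀(d/10)
5.100 = 5 log₁₀(d/10)
log₁₀ d = (m − M − A)/5 + 1 = 2.0200
d = 10^2.0200 = 104.7 pc
= 341.4 ly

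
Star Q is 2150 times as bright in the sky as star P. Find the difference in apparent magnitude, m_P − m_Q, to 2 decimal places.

m_P − m_Q ≈ 8.33

Pogson: Δm = −2.5 log₁₀(ratio) = −2.5 log₁₀(2150) = −2.5 × 3.3324 = -8.331
Star Q is brighter so has the smaller magnitude: m_P − m_Q is positive.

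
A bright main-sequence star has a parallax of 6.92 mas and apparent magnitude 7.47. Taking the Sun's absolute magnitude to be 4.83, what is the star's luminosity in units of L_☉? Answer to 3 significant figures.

L/L_☉ ≈ 18.4

d = 1/p = 1000/6.92 mas = 144.5 pc
M = m − 5 log₁₀ d + 5 = 7.47 − 5·2.1599 + 5 = 1.671
M − M_☉ = 1.671 − 4.83 = -3.159
L/L_☉ = 10^(−0.4 × -3.159) = 18.36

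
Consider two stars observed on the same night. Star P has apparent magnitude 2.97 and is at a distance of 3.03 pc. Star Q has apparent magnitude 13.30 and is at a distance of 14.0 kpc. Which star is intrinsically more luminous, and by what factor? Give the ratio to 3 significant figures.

Star Q is more luminous, by a factor of 1580.

Star P: M = m − 5 log₁₀ d + 5 = 2.97 − 5·0.4814 + 5 = 5.563
Star Q: d = 14.0 kpc = 14000 pc
Star Q: M = m − 5 log₁₀ d + 5 = 13.30 − 5·4.1461 + 5 = -2.431
ΔM = M_P − M_Q = 5.563 − (-2.431) = 7.993; smaller M is more luminous → Star Q.
L ratio = 10^(0.4 |ΔM|) = 10^3.197 = 1575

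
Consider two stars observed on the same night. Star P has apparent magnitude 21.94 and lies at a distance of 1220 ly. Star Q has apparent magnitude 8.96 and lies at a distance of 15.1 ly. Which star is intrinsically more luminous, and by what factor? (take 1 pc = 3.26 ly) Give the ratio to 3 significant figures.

Star Q is more luminous, by a factor of 23.8.

Star P: d = 1220 ly / 3.26 = 374.2 pc
Star P: M = m − 5 log₁₀ d + 5 = 21.94 − 5·2.5731 + 5 = 14.074
Star Q: d = 15.1 ly / 3.26 = 4.632 pc
Star Q: M = m − 5 log₁₀ d + 5 = 8.96 − 5·0.6658 + 5 = 10.631
ΔM = M_P − M_Q = 14.074 − (10.631) = 3.443; smaller M is more luminous → Star Q.
L ratio = 10^(0.4 |ΔM|) = 10^1.377 = 23.84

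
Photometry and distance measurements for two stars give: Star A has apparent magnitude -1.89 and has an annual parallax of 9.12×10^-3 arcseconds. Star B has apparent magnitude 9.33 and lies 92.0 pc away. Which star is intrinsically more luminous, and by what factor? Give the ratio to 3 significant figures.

Star A: d = 1/p = 1/9.12×10^-3″ = 109.6 pc
Star A: M = m − 5 log₁₀ d + 5 = -1.89 − 5·2.0400 + 5 = -7.090
Star B: M = m − 5 log₁₀ d + 5 = 9.33 − 5·1.9638 + 5 = 4.511
ΔM = M_A − M_B = -7.090 − (4.511) = -11.601; smaller M is more luminous → Star A.
L ratio = 10^(0.4 |ΔM|) = 10^4.640 = 43700

Star A is more luminous, by a factor of 43700.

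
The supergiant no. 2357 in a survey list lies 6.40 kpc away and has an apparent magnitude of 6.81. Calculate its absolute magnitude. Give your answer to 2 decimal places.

d = 6.40 kpc = 6400 pc
5 log₁₀(d/10 pc) = 5 log₁₀(6400) − 5 = 14.031
M = m − 5 log₁₀(d/10) = 6.81 − 14.031 = -7.221

M ≈ -7.22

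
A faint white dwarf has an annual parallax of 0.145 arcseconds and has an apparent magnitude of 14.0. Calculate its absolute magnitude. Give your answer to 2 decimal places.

M ≈ 14.81

d = 1/p = 1/0.145″ = 6.897 pc
5 log₁₀(d/10 pc) = 5 log₁₀(6.897) − 5 = -0.807
M = m − 5 log₁₀(d/10) = 14.0 + 0.807 = 14.807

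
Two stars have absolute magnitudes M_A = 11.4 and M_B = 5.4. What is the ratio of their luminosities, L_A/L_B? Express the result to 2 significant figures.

ΔM = M_A − M_B = 6.0
L_A/L_B = 10^(−0.4 ΔM) = 10^-2.400 = 3.981×10^-3

L_A/L_B ≈ 4.0×10^-3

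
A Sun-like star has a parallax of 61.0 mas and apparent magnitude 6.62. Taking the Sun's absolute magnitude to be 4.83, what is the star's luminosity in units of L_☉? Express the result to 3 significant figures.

L/L_☉ ≈ 0.517

d = 1/p = 1000/61.0 mas = 16.39 pc
M = m − 5 log₁₀ d + 5 = 6.62 − 5·1.2147 + 5 = 5.547
M − M_☉ = 5.547 − 4.83 = 0.717
L/L_☉ = 10^(−0.4 × 0.717) = 0.5168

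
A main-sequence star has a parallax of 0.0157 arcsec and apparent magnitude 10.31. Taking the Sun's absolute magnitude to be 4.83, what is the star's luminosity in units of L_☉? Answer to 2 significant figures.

d = 1/p = 1/0.0157″ = 63.69 pc
M = m − 5 log₁₀ d + 5 = 10.31 − 5·1.8041 + 5 = 6.289
M − M_☉ = 6.289 − 4.83 = 1.459
L/L_☉ = 10^(−0.4 × 1.459) = 0.2607

L/L_☉ ≈ 0.26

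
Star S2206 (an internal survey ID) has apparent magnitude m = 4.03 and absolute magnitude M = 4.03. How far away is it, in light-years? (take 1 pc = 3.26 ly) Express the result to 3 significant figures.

d ≈ 32.6 ly

μ = m − M = 0.000
m − M = 5 log₁₀ d − 5
log₁₀ d = (m − M)/5 + 1 = 1.0000
d = 10^1.0000 = 10.00 pc
= 32.60 ly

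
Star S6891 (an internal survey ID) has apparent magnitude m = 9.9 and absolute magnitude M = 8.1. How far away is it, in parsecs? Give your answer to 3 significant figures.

d ≈ 22.9 pc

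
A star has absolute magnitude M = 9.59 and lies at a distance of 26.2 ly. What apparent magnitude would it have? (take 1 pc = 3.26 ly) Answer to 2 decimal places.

d = 26.2 ly / 3.26 = 8.037 pc
m = M + 5 log₁₀ d − 5 = 9.59 + 5·0.9051 − 5 = 9.115

m ≈ 9.12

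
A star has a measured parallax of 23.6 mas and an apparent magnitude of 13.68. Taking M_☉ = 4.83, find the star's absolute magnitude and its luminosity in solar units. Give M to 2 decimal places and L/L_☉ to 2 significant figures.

M ≈ 10.54; L/L_☉ ≈ 5.2×10^-3

d = 1/p = 1000/23.6 mas = 42.37 pc
M = m − 5 log₁₀ d + 5 = 13.68 − 5·1.6271 + 5 = 10.545
M − M_☉ = 10.545 − 4.83 = 5.715
L/L_☉ = 10^(−0.4 × 5.715) = 5.178×10^-3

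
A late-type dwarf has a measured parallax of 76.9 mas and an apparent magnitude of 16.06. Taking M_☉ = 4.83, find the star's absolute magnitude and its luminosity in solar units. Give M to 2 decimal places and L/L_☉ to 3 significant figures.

d = 1/p = 1000/76.9 mas = 13.00 pc
M = m − 5 log₁₀ d + 5 = 16.06 − 5·1.1141 + 5 = 15.490
M − M_☉ = 15.490 − 4.83 = 10.660
L/L_☉ = 10^(−0.4 × 10.660) = 5.447×10^-5

M ≈ 15.49; L/L_☉ ≈ 5.45×10^-5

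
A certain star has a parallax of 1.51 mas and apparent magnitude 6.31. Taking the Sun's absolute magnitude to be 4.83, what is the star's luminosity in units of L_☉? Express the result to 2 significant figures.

d = 1/p = 1000/1.51 mas = 662.3 pc
M = m − 5 log₁₀ d + 5 = 6.31 − 5·2.8210 + 5 = -2.795
M − M_☉ = -2.795 − 4.83 = -7.625
L/L_☉ = 10^(−0.4 × -7.625) = 1122

L/L_☉ ≈ 1100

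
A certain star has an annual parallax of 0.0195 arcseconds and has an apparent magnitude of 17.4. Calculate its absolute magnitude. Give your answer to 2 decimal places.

M ≈ 13.85

d = 1/p = 1/0.0195″ = 51.28 pc
5 log₁₀(d/10 pc) = 5 log₁₀(51.28) − 5 = 3.550
M = m − 5 log₁₀(d/10) = 17.4 − 3.550 = 13.850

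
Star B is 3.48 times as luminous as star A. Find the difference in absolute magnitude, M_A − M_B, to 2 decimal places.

M_A − M_B ≈ 1.35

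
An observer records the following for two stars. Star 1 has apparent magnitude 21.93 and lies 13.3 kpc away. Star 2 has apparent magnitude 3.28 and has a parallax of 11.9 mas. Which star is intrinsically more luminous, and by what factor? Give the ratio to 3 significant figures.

Star 1: d = 13.3 kpc = 13300 pc
Star 1: M = m − 5 log₁₀ d + 5 = 21.93 − 5·4.1239 + 5 = 6.311
Star 2: p = 11.9 mas = 0.0119″ → d = 1/p = 84.03 pc
Star 2: M = m − 5 log₁₀ d + 5 = 3.28 − 5·1.9245 + 5 = -1.342
ΔM = M_1 − M_2 = 6.311 − (-1.342) = 7.653; smaller M is more luminous → Star 2.
L ratio = 10^(0.4 |ΔM|) = 10^3.061 = 1151

Star 2 is more luminous, by a factor of 1150.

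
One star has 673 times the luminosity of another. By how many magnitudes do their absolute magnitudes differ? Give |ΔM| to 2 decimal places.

|ΔM| ≈ 7.07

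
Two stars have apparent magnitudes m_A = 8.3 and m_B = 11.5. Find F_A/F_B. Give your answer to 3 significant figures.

F_A/F_B ≈ 19.1

Δm = 8.3 − (11.5) = -3.2
Flux ratio = 10^(−0.4 Δm) = 10^(−0.4 × -3.2) = 10^1.280 = 19.05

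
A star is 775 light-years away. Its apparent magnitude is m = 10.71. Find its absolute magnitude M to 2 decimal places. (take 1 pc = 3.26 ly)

d = 775 ly / 3.26 = 237.7 pc
5 log₁₀(d/10 pc) = 5 log₁₀(237.7) − 5 = 6.880
M = m − 5 log₁₀(d/10) = 10.71 − 6.880 = 3.830

M ≈ 3.83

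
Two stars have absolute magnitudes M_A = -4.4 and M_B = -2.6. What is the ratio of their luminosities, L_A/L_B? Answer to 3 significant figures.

L_A/L_B ≈ 5.25

ΔM = M_A − M_B = -1.8
L_A/L_B = 10^(−0.4 ΔM) = 10^0.720 = 5.248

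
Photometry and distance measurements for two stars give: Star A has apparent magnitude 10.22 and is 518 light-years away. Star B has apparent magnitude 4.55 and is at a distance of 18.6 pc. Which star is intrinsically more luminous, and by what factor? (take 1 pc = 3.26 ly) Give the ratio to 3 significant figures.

Star A: d = 518 ly / 3.26 = 158.9 pc
Star A: M = m − 5 log₁₀ d + 5 = 10.22 − 5·2.2011 + 5 = 4.214
Star B: M = m − 5 log₁₀ d + 5 = 4.55 − 5·1.2695 + 5 = 3.202
ΔM = M_A − M_B = 4.214 − (3.202) = 1.012; smaller M is more luminous → Star B.
L ratio = 10^(0.4 |ΔM|) = 10^0.405 = 2.540

Star B is more luminous, by a factor of 2.54.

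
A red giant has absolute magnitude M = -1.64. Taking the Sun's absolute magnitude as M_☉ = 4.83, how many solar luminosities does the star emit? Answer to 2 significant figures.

L/L_☉ ≈ 390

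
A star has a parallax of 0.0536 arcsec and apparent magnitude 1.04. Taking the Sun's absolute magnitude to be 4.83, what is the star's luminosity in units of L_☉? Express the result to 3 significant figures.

L/L_☉ ≈ 114

d = 1/p = 1/0.0536″ = 18.66 pc
M = m − 5 log₁₀ d + 5 = 1.04 − 5·1.2708 + 5 = -0.314
M − M_☉ = -0.314 − 4.83 = -5.144
L/L_☉ = 10^(−0.4 × -5.144) = 114.2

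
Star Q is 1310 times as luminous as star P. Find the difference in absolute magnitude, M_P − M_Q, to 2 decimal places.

M_P − M_Q ≈ 7.79

Pogson: ΔM = −2.5 log₁₀(ratio) = −2.5 log₁₀(1310) = −2.5 × 3.1173 = -7.793
Star Q is brighter so has the smaller magnitude: M_P − M_Q is positive.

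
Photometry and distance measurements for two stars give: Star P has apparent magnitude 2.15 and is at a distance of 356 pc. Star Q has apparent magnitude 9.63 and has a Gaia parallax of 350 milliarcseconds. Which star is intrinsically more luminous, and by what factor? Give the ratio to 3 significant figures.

Star P is more luminous, by a factor of 1.52×10^7.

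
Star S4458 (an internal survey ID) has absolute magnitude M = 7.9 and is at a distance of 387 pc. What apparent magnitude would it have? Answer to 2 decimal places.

m = M + 5 log₁₀ d − 5 = 7.9 + 5·2.5877 − 5 = 15.839

m ≈ 15.84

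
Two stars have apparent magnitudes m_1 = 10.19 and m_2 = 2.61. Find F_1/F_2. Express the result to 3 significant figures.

Δm = 10.19 − (2.61) = 7.58
Flux ratio = 10^(−0.4 Δm) = 10^(−0.4 × 7.58) = 10^-3.032 = 9.290×10^-4

F_1/F_2 ≈ 9.29×10^-4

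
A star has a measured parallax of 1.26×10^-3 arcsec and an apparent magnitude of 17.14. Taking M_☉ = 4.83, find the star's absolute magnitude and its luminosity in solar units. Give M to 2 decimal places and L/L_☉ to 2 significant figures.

M ≈ 7.64; L/L_☉ ≈ 0.075

d = 1/p = 1/1.26×10^-3″ = 793.7 pc
M = m − 5 log₁₀ d + 5 = 17.14 − 5·2.8996 + 5 = 7.642
M − M_☉ = 7.642 − 4.83 = 2.812
L/L_☉ = 10^(−0.4 × 2.812) = 0.07503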